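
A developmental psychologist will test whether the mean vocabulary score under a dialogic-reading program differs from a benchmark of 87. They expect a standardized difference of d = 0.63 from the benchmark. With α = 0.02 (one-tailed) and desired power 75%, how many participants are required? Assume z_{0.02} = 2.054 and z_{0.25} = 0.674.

n = 19

For a one-sample test: n = ((z_{α} + z_β) / d)².
z_{α} + z_β = 2.054 + 0.674 = 2.728.
n = (2.728 / 0.63)² = 4.330² = 18.75.
Round up.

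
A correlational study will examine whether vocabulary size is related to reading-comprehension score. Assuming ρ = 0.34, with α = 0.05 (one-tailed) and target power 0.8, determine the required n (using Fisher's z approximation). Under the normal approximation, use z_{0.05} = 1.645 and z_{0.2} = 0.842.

Fisher's z: C = ½·ln((1+r)/(1−r)) = ½·ln(2.0303) = 0.3541.
n = ((z_{α} + z_β)/C)² + 3.
(1.645 + 0.842) / 0.3541 = 2.487 / 0.3541 = 7.023.
n = 7.023² + 3 = 49.33 + 3 = 52.3.
Round up.

n = 53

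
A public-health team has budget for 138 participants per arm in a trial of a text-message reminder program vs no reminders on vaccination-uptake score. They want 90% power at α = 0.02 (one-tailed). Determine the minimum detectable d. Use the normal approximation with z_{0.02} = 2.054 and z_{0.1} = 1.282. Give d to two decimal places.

For two independent groups of n = 138 each: d_min = (z_{α} + z_β)·√(2/n).
z-sum = 2.054 + 1.282 = 3.336.
d_min = 3.336 × √(2/138) = 3.336 × 0.1204 = 0.402.

d_min ≈ 0.40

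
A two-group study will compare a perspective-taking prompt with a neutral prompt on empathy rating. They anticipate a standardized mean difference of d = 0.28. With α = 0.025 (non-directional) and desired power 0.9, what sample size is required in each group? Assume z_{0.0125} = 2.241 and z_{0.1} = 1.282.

For two independent groups with equal n: n = 2·((z_{α/2} + z_β) / d)².
z_{α/2} + z_β = 2.241 + 1.282 = 3.523.
n = 2 × (3.523 / 0.28)² = 2 × 12.582² = 2 × 158.31 = 316.6.
Round up to the next whole participant.

n = 317 per group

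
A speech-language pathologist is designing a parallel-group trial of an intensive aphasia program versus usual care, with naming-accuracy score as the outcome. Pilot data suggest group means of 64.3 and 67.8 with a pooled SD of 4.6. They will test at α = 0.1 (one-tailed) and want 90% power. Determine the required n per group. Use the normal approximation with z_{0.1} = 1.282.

Cohen's d = |M₁ − M₂| / SD_pooled = |64.3 − 67.8| / 4.6 = 3.5 / 4.6 = 0.761.
For two independent groups with equal n: n = 2·((z_{α} + z_β) / d)².
z_{α} + z_β = 1.282 + 1.282 = 2.564.
n = 2 × (2.564 / 0.761)² = 2 × 3.369² = 2 × 11.35 = 22.7.
Round up to the next whole participant.

n = 23 per group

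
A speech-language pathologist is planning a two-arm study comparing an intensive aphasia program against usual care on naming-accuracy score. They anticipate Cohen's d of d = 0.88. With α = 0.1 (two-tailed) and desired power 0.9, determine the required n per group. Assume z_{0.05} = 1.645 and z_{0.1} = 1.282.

n = 23 per group

For two independent groups with equal n: n = 2·((z_{α/2} + z_β) / d)².
z_{α/2} + z_β = 1.645 + 1.282 = 2.927.
n = 2 × (2.927 / 0.88)² = 2 × 3.326² = 2 × 11.06 = 22.1.
Round up to the next whole participant.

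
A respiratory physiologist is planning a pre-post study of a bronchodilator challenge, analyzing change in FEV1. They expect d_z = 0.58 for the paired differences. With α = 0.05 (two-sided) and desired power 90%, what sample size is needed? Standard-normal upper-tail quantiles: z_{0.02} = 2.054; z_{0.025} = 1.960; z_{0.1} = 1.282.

n = 32 pairs

For a paired (one-sample on differences) test: n = ((z_{α/2} + z_β) / d)².
z_{α/2} + z_β = 1.960 + 1.282 = 3.242.
n = (3.242 / 0.58)² = 5.590² = 31.24.
Round up.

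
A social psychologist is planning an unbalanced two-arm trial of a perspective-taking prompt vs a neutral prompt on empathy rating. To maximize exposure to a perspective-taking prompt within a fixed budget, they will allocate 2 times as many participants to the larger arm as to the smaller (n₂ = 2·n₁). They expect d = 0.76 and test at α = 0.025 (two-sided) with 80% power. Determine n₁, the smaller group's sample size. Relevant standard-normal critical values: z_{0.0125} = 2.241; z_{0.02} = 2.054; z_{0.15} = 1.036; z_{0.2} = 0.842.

With allocation ratio k = n₂/n₁ = 2, Var(x̄₁−x̄₂) = σ²(1/n₁ + 1/(k·n₁)) = σ²·(k+1)/(k·n₁).
So n₁ = (1 + 1/k)·((z_{α/2} + z_β)/d)² = 1.500 × (3.083/0.76)².
n₁ = 1.500 × 16.46 = 24.7.
Round up: n₁ = 25, giving n₂ = 2 × 25 = 50.

n₁ = 25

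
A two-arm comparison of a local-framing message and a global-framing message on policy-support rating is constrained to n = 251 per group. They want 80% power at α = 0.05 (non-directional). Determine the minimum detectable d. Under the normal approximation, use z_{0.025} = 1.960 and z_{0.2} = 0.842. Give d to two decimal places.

For two independent groups of n = 251 each: d_min = (z_{α/2} + z_β)·√(2/n).
z-sum = 1.960 + 0.842 = 2.802.
d_min = 2.802 × √(2/251) = 2.802 × 0.0893 = 0.250.

d_min ≈ 0.25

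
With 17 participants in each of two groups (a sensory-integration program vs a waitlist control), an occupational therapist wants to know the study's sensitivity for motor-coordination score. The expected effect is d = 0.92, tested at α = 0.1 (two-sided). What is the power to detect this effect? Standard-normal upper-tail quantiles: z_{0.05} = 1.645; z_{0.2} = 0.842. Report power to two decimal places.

For two equal groups, power = Φ(d·√(n/2) − z_{α/2}).
d·√(n/2) = 0.92 × √(17/2) = 0.92 × 2.915 = 2.682.
z_β = 2.682 − 1.645 = 1.037.
Power = Φ(1.037) = 0.850.

power ≈ 0.85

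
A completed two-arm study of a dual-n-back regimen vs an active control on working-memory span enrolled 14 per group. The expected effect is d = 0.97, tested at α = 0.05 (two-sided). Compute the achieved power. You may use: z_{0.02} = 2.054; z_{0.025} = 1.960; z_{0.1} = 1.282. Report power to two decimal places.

power ≈ 0.73

For two equal groups, power = Φ(d·√(n/2) − z_{α/2}).
d·√(n/2) = 0.97 × √(14/2) = 0.97 × 2.646 = 2.566.
z_β = 2.566 − 1.960 = 0.606.
Power = Φ(0.606) = 0.728.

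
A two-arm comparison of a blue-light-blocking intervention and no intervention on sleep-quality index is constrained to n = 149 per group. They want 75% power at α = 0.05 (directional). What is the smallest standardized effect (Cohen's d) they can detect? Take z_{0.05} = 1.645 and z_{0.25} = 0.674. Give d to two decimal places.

For two independent groups of n = 149 each: d_min = (z_{α} + z_β)·√(2/n).
z-sum = 1.645 + 0.674 = 2.319.
d_min = 2.319 × √(2/149) = 2.319 × 0.1159 = 0.269.

d_min ≈ 0.27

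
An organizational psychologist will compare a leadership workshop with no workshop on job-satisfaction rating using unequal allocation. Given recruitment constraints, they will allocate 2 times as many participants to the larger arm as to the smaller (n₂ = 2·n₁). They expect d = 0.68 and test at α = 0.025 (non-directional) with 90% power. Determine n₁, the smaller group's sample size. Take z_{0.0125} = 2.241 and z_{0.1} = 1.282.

n₁ = 41

With allocation ratio k = n₂/n₁ = 2, Var(x̄₁−x̄₂) = σ²(1/n₁ + 1/(k·n₁)) = σ²·(k+1)/(k·n₁).
So n₁ = (1 + 1/k)·((z_{α/2} + z_β)/d)² = 1.500 × (3.523/0.68)².
n₁ = 1.500 × 26.84 = 40.3.
Round up: n₁ = 41, giving n₂ = 2 × 41 = 82.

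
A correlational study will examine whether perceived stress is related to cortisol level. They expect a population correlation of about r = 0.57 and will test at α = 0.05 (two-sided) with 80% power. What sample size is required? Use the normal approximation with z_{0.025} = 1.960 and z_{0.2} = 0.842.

Fisher's z: C = ½·ln((1+r)/(1−r)) = ½·ln(3.6512) = 0.6475.
n = ((z_{α/2} + z_β)/C)² + 3.
(1.960 + 0.842) / 0.6475 = 2.802 / 0.6475 = 4.327.
n = 4.327² + 3 = 18.73 + 3 = 21.7.
Round up.

n = 22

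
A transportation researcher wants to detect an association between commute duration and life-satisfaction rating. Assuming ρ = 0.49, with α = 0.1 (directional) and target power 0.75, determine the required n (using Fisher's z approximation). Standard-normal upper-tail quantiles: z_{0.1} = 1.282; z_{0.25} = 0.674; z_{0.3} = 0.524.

Fisher's z: C = ½·ln((1+r)/(1−r)) = ½·ln(2.9216) = 0.5361.
n = ((z_{α} + z_β)/C)² + 3.
(1.282 + 0.674) / 0.5361 = 1.956 / 0.5361 = 3.649.
n = 3.649² + 3 = 13.31 + 3 = 16.3.
Round up.

n = 17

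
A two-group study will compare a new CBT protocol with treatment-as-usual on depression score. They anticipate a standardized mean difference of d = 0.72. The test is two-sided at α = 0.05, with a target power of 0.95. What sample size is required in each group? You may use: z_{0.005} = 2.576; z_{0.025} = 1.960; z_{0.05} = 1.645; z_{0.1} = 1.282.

For two independent groups with equal n: n = 2·((z_{α/2} + z_β) / d)².
z_{α/2} + z_β = 1.960 + 1.645 = 3.605.
n = 2 × (3.605 / 0.72)² = 2 × 5.007² = 2 × 25.07 = 50.1.
Round up to the next whole participant.

n = 51 per group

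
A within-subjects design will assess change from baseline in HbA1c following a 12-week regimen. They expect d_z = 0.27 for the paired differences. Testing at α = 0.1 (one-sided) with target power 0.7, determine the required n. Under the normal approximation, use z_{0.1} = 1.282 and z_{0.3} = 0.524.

For a paired (one-sample on differences) test: n = ((z_{α} + z_β) / d)².
z_{α} + z_β = 1.282 + 0.524 = 1.806.
n = (1.806 / 0.27)² = 6.689² = 44.74.
Round up.

n = 45 pairs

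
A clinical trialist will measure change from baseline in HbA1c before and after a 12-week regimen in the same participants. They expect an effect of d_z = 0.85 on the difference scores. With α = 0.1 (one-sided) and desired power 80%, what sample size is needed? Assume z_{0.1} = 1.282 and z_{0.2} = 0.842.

n = 7 pairs

For a paired (one-sample on differences) test: n = ((z_{α} + z_β) / d)².
z_{α} + z_β = 1.282 + 0.842 = 2.124.
n = (2.124 / 0.85)² = 2.499² = 6.24.
Round up.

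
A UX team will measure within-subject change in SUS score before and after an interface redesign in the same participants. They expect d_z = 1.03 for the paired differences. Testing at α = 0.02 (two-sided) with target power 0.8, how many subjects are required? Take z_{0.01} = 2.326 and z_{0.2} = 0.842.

For a paired (one-sample on differences) test: n = ((z_{α/2} + z_β) / d)².
z_{α/2} + z_β = 2.326 + 0.842 = 3.168.
n = (3.168 / 1.03)² = 3.076² = 9.46.
Round up.

n = 10 pairs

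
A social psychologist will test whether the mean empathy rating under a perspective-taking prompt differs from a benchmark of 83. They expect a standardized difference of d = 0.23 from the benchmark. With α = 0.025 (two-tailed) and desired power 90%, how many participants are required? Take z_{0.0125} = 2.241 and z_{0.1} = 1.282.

n = 235

For a one-sample test: n = ((z_{α/2} + z_β) / d)².
z_{α/2} + z_β = 2.241 + 1.282 = 3.523.
n = (3.523 / 0.23)² = 15.317² = 234.62.
Round up.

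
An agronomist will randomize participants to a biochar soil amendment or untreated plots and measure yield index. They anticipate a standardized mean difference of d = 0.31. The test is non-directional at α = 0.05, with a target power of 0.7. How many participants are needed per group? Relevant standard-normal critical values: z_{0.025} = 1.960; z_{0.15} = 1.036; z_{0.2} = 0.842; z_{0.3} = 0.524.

n = 129 per group

For two independent groups with equal n: n = 2·((z_{α/2} + z_β) / d)².
z_{α/2} + z_β = 1.960 + 0.524 = 2.484.
n = 2 × (2.484 / 0.31)² = 2 × 8.013² = 2 × 64.21 = 128.4.
Round up to the next whole participant.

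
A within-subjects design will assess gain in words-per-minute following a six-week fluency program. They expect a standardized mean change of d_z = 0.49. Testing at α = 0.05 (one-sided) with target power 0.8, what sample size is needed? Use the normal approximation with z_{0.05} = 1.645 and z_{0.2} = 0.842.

For a paired (one-sample on differences) test: n = ((z_{α} + z_β) / d)².
z_{α} + z_β = 1.645 + 0.842 = 2.487.
n = (2.487 / 0.49)² = 5.076² = 25.76.
Round up.

n = 26 pairs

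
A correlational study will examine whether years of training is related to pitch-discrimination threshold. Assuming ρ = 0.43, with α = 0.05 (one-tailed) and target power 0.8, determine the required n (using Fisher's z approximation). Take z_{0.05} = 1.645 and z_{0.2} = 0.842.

Fisher's z: C = ½·ln((1+r)/(1−r)) = ½·ln(2.5088) = 0.4599.
n = ((z_{α} + z_β)/C)² + 3.
(1.645 + 0.842) / 0.4599 = 2.487 / 0.4599 = 5.408.
n = 5.408² + 3 = 29.24 + 3 = 32.2.
Round up.

n = 33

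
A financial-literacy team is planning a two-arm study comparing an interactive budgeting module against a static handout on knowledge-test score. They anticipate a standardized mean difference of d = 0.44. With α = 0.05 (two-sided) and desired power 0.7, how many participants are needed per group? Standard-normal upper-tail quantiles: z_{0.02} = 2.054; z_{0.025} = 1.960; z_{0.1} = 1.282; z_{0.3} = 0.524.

n = 64 per group

For two independent groups with equal n: n = 2·((z_{α/2} + z_β) / d)².
z_{α/2} + z_β = 1.960 + 0.524 = 2.484.
n = 2 × (2.484 / 0.44)² = 2 × 5.645² = 2 × 31.87 = 63.7.
Round up to the next whole participant.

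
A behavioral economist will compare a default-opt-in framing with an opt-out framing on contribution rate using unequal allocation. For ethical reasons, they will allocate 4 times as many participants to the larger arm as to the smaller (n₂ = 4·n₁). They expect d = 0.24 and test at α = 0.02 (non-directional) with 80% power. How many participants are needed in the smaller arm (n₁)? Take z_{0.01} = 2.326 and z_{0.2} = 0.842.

n₁ = 218

With allocation ratio k = n₂/n₁ = 4, Var(x̄₁−x̄₂) = σ²(1/n₁ + 1/(k·n₁)) = σ²·(k+1)/(k·n₁).
So n₁ = (1 + 1/k)·((z_{α/2} + z_β)/d)² = 1.250 × (3.168/0.24)².
n₁ = 1.250 × 174.24 = 217.8.
Round up: n₁ = 218, giving n₂ = 4 × 218 = 872.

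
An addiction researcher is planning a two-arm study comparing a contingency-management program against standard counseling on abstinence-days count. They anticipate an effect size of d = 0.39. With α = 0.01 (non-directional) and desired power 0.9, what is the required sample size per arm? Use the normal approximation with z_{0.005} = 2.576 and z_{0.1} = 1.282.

For two independent groups with equal n: n = 2·((z_{α/2} + z_β) / d)².
z_{α/2} + z_β = 2.576 + 1.282 = 3.858.
n = 2 × (3.858 / 0.39)² = 2 × 9.892² = 2 × 97.86 = 195.7.
Round up to the next whole participant.

n = 196 per group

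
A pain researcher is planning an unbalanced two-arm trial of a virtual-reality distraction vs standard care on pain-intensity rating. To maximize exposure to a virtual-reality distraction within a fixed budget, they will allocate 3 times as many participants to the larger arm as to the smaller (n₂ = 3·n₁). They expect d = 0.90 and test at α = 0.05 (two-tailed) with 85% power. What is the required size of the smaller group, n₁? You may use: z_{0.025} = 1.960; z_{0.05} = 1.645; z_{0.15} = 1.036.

n₁ = 15

With allocation ratio k = n₂/n₁ = 3, Var(x̄₁−x̄₂) = σ²(1/n₁ + 1/(k·n₁)) = σ²·(k+1)/(k·n₁).
So n₁ = (1 + 1/k)·((z_{α/2} + z_β)/d)² = 1.333 × (2.996/0.90)².
n₁ = 1.333 × 11.08 = 14.8.
Round up: n₁ = 15, giving n₂ = 3 × 15 = 45.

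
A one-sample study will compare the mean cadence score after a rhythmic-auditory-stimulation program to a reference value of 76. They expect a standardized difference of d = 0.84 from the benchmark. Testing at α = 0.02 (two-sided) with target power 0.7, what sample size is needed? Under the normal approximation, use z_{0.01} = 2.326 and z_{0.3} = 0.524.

n = 12

For a one-sample test: n = ((z_{α/2} + z_β) / d)².
z_{α/2} + z_β = 2.326 + 0.524 = 2.850.
n = (2.850 / 0.84)² = 3.393² = 11.51.
Round up.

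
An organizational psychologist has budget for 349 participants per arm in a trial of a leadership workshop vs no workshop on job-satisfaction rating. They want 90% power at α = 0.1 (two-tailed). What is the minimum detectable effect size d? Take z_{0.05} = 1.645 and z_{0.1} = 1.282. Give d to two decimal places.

For two independent groups of n = 349 each: d_min = (z_{α/2} + z_β)·√(2/n).
z-sum = 1.645 + 1.282 = 2.927.
d_min = 2.927 × √(2/349) = 2.927 × 0.0757 = 0.222.

d_min ≈ 0.22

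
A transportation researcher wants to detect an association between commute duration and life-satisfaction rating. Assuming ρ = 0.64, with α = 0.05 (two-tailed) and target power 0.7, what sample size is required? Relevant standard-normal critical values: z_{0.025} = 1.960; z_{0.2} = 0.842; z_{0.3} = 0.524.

Fisher's z: C = ½·ln((1+r)/(1−r)) = ½·ln(4.5556) = 0.7582.
n = ((z_{α/2} + z_β)/C)² + 3.
(1.960 + 0.524) / 0.7582 = 2.484 / 0.7582 = 3.276.
n = 3.276² + 3 = 10.73 + 3 = 13.7.
Round up.

n = 14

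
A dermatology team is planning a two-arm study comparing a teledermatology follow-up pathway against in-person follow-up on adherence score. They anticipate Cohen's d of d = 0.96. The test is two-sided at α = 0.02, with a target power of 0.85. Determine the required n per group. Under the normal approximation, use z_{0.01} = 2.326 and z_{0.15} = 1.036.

For two independent groups with equal n: n = 2·((z_{α/2} + z_β) / d)².
z_{α/2} + z_β = 2.326 + 1.036 = 3.362.
n = 2 × (3.362 / 0.96)² = 2 × 3.502² = 2 × 12.26 = 24.5.
Round up to the next whole participant.

n = 25 per group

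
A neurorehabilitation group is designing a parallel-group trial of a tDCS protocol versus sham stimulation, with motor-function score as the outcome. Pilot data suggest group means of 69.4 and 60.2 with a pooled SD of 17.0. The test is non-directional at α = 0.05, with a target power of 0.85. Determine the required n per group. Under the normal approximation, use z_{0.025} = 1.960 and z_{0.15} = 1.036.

n = 62 per group

Cohen's d = |M₁ − M₂| / SD_pooled = |69.4 − 60.2| / 17.0 = 9.2 / 17.0 = 0.541.
For two independent groups with equal n: n = 2·((z_{α/2} + z_β) / d)².
z_{α/2} + z_β = 1.960 + 1.036 = 2.996.
n = 2 × (2.996 / 0.541)² = 2 × 5.538² = 2 × 30.67 = 61.3.
Round up to the next whole participant.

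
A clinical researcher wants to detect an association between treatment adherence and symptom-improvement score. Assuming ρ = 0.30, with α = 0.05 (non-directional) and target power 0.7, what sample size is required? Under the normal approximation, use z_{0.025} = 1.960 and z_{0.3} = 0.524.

n = 68

Fisher's z: C = ½·ln((1+r)/(1−r)) = ½·ln(1.8571) = 0.3095.
n = ((z_{α/2} + z_β)/C)² + 3.
(1.960 + 0.524) / 0.3095 = 2.484 / 0.3095 = 8.026.
n = 8.026² + 3 = 64.41 + 3 = 67.4.
Round up.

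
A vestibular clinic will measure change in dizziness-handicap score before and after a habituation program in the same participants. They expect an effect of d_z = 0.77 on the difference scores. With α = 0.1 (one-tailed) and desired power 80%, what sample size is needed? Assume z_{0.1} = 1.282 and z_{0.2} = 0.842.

For a paired (one-sample on differences) test: n = ((z_{α} + z_β) / d)².
z_{α} + z_β = 1.282 + 0.842 = 2.124.
n = (2.124 / 0.77)² = 2.758² = 7.61.
Round up.

n = 8 pairs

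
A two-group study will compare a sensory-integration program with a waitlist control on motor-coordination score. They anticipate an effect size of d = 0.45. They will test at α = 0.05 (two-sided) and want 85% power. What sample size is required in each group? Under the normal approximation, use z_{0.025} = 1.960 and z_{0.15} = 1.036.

n = 89 per group

For two independent groups with equal n: n = 2·((z_{α/2} + z_β) / d)².
z_{α/2} + z_β = 1.960 + 1.036 = 2.996.
n = 2 × (2.996 / 0.45)² = 2 × 6.658² = 2 × 44.33 = 88.7.
Round up to the next whole participant.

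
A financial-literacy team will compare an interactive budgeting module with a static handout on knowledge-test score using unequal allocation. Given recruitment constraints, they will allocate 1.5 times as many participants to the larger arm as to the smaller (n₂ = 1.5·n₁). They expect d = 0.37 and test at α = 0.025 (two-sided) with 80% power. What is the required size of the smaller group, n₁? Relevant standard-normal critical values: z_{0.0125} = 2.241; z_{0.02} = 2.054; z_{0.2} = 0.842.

With allocation ratio k = n₂/n₁ = 1.5, Var(x̄₁−x̄₂) = σ²(1/n₁ + 1/(k·n₁)) = σ²·(k+1)/(k·n₁).
So n₁ = (1 + 1/k)·((z_{α/2} + z_β)/d)² = 1.667 × (3.083/0.37)².
n₁ = 1.667 × 69.43 = 115.7.
Round up: n₁ = 116, giving n₂ = 1.5 × 116 = 174.

n₁ = 116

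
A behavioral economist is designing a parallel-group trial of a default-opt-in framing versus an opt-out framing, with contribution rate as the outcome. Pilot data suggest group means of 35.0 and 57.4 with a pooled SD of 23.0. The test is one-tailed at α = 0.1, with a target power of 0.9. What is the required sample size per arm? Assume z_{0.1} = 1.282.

Cohen's d = |M₁ − M₂| / SD_pooled = |35.0 − 57.4| / 23.0 = 22.4 / 23.0 = 0.974.
For two independent groups with equal n: n = 2·((z_{α} + z_β) / d)².
z_{α} + z_β = 1.282 + 1.282 = 2.564.
n = 2 × (2.564 / 0.974)² = 2 × 2.632² = 2 × 6.93 = 13.9.
Round up to the next whole participant.

n = 14 per group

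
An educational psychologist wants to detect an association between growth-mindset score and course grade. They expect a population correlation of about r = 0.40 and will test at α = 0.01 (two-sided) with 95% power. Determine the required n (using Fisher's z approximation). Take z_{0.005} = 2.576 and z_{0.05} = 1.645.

n = 103

Fisher's z: C = ½·ln((1+r)/(1−r)) = ½·ln(2.3333) = 0.4236.
n = ((z_{α/2} + z_β)/C)² + 3.
(2.576 + 1.645) / 0.4236 = 4.221 / 0.4236 = 9.965.
n = 9.965² + 3 = 99.29 + 3 = 102.3.
Round up.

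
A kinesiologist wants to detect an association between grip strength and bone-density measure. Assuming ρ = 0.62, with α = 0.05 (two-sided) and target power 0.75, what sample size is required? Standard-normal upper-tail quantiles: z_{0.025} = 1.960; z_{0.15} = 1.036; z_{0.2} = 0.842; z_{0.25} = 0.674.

Fisher's z: C = ½·ln((1+r)/(1−r)) = ½·ln(4.2632) = 0.7250.
n = ((z_{α/2} + z_β)/C)² + 3.
(1.960 + 0.674) / 0.7250 = 2.634 / 0.7250 = 3.633.
n = 3.633² + 3 = 13.20 + 3 = 16.2.
Round up.

n = 17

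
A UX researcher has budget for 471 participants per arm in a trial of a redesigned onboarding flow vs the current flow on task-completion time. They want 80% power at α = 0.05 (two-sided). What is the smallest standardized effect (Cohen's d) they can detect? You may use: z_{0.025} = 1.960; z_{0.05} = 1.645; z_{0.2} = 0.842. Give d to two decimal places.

For two independent groups of n = 471 each: d_min = (z_{α/2} + z_β)·√(2/n).
z-sum = 1.960 + 0.842 = 2.802.
d_min = 2.802 × √(2/471) = 2.802 × 0.0652 = 0.183.

d_min ≈ 0.18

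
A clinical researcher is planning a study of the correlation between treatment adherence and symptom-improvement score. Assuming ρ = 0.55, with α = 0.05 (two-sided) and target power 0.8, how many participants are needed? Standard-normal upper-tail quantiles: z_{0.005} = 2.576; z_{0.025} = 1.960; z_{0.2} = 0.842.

n = 24

Fisher's z: C = ½·ln((1+r)/(1−r)) = ½·ln(3.4444) = 0.6184.
n = ((z_{α/2} + z_β)/C)² + 3.
(1.960 + 0.842) / 0.6184 = 2.802 / 0.6184 = 4.531.
n = 4.531² + 3 = 20.53 + 3 = 23.5.
Round up.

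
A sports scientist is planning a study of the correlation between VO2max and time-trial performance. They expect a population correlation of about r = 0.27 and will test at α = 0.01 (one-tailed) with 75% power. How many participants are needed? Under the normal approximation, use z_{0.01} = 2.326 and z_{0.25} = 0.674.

Fisher's z: C = ½·ln((1+r)/(1−r)) = ½·ln(1.7397) = 0.2769.
n = ((z_{α} + z_β)/C)² + 3.
(2.326 + 0.674) / 0.2769 = 3.000 / 0.2769 = 10.834.
n = 10.834² + 3 = 117.38 + 3 = 120.4.
Round up.

n = 121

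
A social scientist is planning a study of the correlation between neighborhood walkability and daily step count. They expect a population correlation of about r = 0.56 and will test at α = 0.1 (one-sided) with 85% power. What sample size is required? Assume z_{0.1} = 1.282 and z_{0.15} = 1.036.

Fisher's z: C = ½·ln((1+r)/(1−r)) = ½·ln(3.5455) = 0.6328.
n = ((z_{α} + z_β)/C)² + 3.
(1.282 + 1.036) / 0.6328 = 2.318 / 0.6328 = 3.663.
n = 3.663² + 3 = 13.42 + 3 = 16.4.
Round up.

n = 17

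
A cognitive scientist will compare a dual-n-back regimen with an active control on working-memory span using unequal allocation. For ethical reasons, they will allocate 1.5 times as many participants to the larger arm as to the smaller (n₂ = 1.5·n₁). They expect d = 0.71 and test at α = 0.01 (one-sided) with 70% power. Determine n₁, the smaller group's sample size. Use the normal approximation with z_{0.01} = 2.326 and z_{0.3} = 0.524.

With allocation ratio k = n₂/n₁ = 1.5, Var(x̄₁−x̄₂) = σ²(1/n₁ + 1/(k·n₁)) = σ²·(k+1)/(k·n₁).
So n₁ = (1 + 1/k)·((z_{α} + z_β)/d)² = 1.667 × (2.850/0.71)².
n₁ = 1.667 × 16.11 = 26.9.
Round up: n₁ = 27, giving n₂ = ⌈1.5 × 27⌉ = ⌈40.5⌉ = 41.

n₁ = 27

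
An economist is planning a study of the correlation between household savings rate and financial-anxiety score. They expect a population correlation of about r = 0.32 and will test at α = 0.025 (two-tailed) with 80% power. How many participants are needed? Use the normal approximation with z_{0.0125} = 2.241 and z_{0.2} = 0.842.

Fisher's z: C = ½·ln((1+r)/(1−r)) = ½·ln(1.9412) = 0.3316.
n = ((z_{α/2} + z_β)/C)² + 3.
(2.241 + 0.842) / 0.3316 = 3.083 / 0.3316 = 9.297.
n = 9.297² + 3 = 86.44 + 3 = 89.4.
Round up.

n = 90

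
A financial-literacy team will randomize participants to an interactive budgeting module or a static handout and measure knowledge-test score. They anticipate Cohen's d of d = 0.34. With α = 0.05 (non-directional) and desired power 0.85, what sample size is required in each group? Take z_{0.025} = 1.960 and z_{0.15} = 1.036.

For two independent groups with equal n: n = 2·((z_{α/2} + z_β) / d)².
z_{α/2} + z_β = 1.960 + 1.036 = 2.996.
n = 2 × (2.996 / 0.34)² = 2 × 8.812² = 2 × 77.65 = 155.3.
Round up to the next whole participant.

n = 156 per group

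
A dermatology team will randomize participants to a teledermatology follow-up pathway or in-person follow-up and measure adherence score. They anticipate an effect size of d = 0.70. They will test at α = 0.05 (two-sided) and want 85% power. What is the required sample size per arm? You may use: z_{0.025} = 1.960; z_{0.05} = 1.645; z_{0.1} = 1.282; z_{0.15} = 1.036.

n = 37 per group

For two independent groups with equal n: n = 2·((z_{α/2} + z_β) / d)².
z_{α/2} + z_β = 1.960 + 1.036 = 2.996.
n = 2 × (2.996 / 0.70)² = 2 × 4.280² = 2 × 18.32 = 36.6.
Round up to the next whole participant.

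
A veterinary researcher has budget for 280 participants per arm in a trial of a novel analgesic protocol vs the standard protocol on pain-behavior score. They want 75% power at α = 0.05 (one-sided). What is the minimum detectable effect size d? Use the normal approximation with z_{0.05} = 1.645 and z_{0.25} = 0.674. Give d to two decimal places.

d_min ≈ 0.20

For two independent groups of n = 280 each: d_min = (z_{α} + z_β)·√(2/n).
z-sum = 1.645 + 0.674 = 2.319.
d_min = 2.319 × √(2/280) = 2.319 × 0.0845 = 0.196.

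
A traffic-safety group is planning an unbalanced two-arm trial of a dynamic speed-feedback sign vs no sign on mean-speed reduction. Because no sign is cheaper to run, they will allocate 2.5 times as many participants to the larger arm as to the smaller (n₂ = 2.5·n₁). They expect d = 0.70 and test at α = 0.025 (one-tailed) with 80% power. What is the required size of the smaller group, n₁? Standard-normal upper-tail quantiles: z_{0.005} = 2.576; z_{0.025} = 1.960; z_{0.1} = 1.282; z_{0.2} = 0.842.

n₁ = 23

With allocation ratio k = n₂/n₁ = 2.5, Var(x̄₁−x̄₂) = σ²(1/n₁ + 1/(k·n₁)) = σ²·(k+1)/(k·n₁).
So n₁ = (1 + 1/k)·((z_{α} + z_β)/d)² = 1.400 × (2.802/0.70)².
n₁ = 1.400 × 16.02 = 22.4.
Round up: n₁ = 23, giving n₂ = ⌈2.5 × 23⌉ = ⌈57.5⌉ = 58.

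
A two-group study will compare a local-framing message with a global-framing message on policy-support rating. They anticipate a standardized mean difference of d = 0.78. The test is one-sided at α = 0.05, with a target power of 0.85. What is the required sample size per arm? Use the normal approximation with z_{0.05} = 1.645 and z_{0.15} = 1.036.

For two independent groups with equal n: n = 2·((z_{α} + z_β) / d)².
z_{α} + z_β = 1.645 + 1.036 = 2.681.
n = 2 × (2.681 / 0.78)² = 2 × 3.437² = 2 × 11.81 = 23.6.
Round up to the next whole participant.

n = 24 per group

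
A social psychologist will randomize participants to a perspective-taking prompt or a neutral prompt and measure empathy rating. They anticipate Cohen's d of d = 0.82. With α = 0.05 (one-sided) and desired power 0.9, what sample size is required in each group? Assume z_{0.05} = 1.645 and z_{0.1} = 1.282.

For two independent groups with equal n: n = 2·((z_{α} + z_β) / d)².
z_{α} + z_β = 1.645 + 1.282 = 2.927.
n = 2 × (2.927 / 0.82)² = 2 × 3.570² = 2 × 12.74 = 25.5.
Round up to the next whole participant.

n = 26 per group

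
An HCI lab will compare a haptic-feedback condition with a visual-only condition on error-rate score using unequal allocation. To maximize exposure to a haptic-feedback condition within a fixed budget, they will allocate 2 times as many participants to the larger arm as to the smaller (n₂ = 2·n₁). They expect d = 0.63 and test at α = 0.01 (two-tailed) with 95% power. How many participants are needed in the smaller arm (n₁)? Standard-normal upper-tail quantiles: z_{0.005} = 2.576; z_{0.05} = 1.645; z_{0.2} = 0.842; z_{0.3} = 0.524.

With allocation ratio k = n₂/n₁ = 2, Var(x̄₁−x̄₂) = σ²(1/n₁ + 1/(k·n₁)) = σ²·(k+1)/(k·n₁).
So n₁ = (1 + 1/k)·((z_{α/2} + z_β)/d)² = 1.500 × (4.221/0.63)².
n₁ = 1.500 × 44.89 = 67.3.
Round up: n₁ = 68, giving n₂ = 2 × 68 = 136.

n₁ = 68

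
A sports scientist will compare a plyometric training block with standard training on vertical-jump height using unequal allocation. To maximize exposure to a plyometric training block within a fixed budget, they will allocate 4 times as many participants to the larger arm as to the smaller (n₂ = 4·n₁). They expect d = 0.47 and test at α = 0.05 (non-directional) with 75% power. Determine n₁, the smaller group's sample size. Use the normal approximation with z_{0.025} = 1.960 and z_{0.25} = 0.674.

With allocation ratio k = n₂/n₁ = 4, Var(x̄₁−x̄₂) = σ²(1/n₁ + 1/(k·n₁)) = σ²·(k+1)/(k·n₁).
So n₁ = (1 + 1/k)·((z_{α/2} + z_β)/d)² = 1.250 × (2.634/0.47)².
n₁ = 1.250 × 31.41 = 39.3.
Round up: n₁ = 40, giving n₂ = 4 × 40 = 160.

n₁ = 40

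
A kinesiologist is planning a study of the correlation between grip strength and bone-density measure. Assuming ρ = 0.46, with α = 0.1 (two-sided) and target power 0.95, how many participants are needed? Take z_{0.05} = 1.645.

Fisher's z: C = ½·ln((1+r)/(1−r)) = ½·ln(2.7037) = 0.4973.
n = ((z_{α/2} + z_β)/C)² + 3.
(1.645 + 1.645) / 0.4973 = 3.290 / 0.4973 = 6.616.
n = 6.616² + 3 = 43.77 + 3 = 46.8.
Round up.

n = 47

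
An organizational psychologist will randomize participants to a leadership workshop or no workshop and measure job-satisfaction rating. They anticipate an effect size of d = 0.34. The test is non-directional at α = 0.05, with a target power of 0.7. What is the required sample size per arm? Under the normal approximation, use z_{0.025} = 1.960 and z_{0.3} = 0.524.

n = 107 per group

For two independent groups with equal n: n = 2·((z_{α/2} + z_β) / d)².
z_{α/2} + z_β = 1.960 + 0.524 = 2.484.
n = 2 × (2.484 / 0.34)² = 2 × 7.306² = 2 × 53.38 = 106.8.
Round up to the next whole participant.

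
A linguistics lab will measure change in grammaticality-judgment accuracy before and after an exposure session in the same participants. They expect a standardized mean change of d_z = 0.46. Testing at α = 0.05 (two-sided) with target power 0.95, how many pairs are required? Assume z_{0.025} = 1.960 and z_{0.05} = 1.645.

For a paired (one-sample on differences) test: n = ((z_{α/2} + z_β) / d)².
z_{α/2} + z_β = 1.960 + 1.645 = 3.605.
n = (3.605 / 0.46)² = 7.837² = 61.42.
Round up.

n = 62 pairs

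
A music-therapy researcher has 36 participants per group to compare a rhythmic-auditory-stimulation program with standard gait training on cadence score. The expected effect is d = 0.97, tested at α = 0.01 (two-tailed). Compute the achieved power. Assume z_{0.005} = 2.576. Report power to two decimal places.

For two equal groups, power = Φ(d·√(n/2) − z_{α/2}).
d·√(n/2) = 0.97 × √(36/2) = 0.97 × 4.243 = 4.115.
z_β = 4.115 − 2.576 = 1.539.
Power = Φ(1.539) = 0.938.

power ≈ 0.94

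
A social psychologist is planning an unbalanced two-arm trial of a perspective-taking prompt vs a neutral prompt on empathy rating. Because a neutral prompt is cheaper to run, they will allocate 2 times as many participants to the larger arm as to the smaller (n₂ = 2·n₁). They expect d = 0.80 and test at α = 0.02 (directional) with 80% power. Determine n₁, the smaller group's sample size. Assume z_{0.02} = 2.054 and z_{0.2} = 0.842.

n₁ = 20

With allocation ratio k = n₂/n₁ = 2, Var(x̄₁−x̄₂) = σ²(1/n₁ + 1/(k·n₁)) = σ²·(k+1)/(k·n₁).
So n₁ = (1 + 1/k)·((z_{α} + z_β)/d)² = 1.500 × (2.896/0.80)².
n₁ = 1.500 × 13.10 = 19.7.
Round up: n₁ = 20, giving n₂ = 2 × 20 = 40.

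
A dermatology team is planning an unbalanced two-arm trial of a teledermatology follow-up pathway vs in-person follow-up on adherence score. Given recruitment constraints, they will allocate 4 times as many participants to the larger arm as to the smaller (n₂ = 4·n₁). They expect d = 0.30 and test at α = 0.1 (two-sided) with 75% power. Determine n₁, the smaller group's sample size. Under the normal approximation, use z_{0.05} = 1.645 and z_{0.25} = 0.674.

With allocation ratio k = n₂/n₁ = 4, Var(x̄₁−x̄₂) = σ²(1/n₁ + 1/(k·n₁)) = σ²·(k+1)/(k·n₁).
So n₁ = (1 + 1/k)·((z_{α/2} + z_β)/d)² = 1.250 × (2.319/0.30)².
n₁ = 1.250 × 59.75 = 74.7.
Round up: n₁ = 75, giving n₂ = 4 × 75 = 300.

n₁ = 75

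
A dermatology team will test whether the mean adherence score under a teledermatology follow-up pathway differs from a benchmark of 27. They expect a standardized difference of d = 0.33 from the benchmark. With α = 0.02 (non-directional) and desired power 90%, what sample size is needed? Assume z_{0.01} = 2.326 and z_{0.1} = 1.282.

For a one-sample test: n = ((z_{α/2} + z_β) / d)².
z_{α/2} + z_β = 2.326 + 1.282 = 3.608.
n = (3.608 / 0.33)² = 10.933² = 119.54.
Round up.

n = 120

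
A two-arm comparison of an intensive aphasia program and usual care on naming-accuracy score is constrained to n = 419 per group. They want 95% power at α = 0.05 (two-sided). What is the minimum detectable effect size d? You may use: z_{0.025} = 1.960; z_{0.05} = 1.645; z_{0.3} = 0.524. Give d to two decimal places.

For two independent groups of n = 419 each: d_min = (z_{α/2} + z_β)·√(2/n).
z-sum = 1.960 + 1.645 = 3.605.
d_min = 3.605 × √(2/419) = 3.605 × 0.0691 = 0.249.

d_min ≈ 0.25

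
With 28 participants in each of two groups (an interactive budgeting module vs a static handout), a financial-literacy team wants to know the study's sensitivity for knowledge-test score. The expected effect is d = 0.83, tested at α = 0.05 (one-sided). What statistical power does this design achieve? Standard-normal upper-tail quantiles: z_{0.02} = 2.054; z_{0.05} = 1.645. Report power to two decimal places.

power ≈ 0.93

For two equal groups, power = Φ(d·√(n/2) − z_{α}).
d·√(n/2) = 0.83 × √(28/2) = 0.83 × 3.742 = 3.106.
z_β = 3.106 − 1.645 = 1.461.
Power = Φ(1.461) = 0.928.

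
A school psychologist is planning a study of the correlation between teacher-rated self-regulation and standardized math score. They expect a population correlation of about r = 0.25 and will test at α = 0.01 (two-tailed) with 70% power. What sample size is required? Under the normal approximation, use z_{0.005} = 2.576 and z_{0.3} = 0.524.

Fisher's z: C = ½·ln((1+r)/(1−r)) = ½·ln(1.6667) = 0.2554.
n = ((z_{α/2} + z_β)/C)² + 3.
(2.576 + 0.524) / 0.2554 = 3.100 / 0.2554 = 12.138.
n = 12.138² + 3 = 147.33 + 3 = 150.3.
Round up.

n = 151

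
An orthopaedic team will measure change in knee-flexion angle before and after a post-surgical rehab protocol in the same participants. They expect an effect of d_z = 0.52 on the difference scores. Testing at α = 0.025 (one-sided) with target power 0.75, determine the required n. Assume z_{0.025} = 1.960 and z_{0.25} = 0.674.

For a paired (one-sample on differences) test: n = ((z_{α} + z_β) / d)².
z_{α} + z_β = 1.960 + 0.674 = 2.634.
n = (2.634 / 0.52)² = 5.065² = 25.66.
Round up.

n = 26 pairs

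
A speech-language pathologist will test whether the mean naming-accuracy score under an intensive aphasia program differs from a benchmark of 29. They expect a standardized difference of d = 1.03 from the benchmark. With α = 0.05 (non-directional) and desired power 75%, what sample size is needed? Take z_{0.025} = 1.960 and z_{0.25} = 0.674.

For a one-sample test: n = ((z_{α/2} + z_β) / d)².
z_{α/2} + z_β = 1.960 + 0.674 = 2.634.
n = (2.634 / 1.03)² = 2.557² = 6.54.
Round up.

n = 7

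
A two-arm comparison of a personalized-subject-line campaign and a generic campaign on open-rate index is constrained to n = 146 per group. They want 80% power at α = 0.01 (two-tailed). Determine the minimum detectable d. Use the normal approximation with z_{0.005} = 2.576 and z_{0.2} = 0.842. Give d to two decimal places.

For two independent groups of n = 146 each: d_min = (z_{α/2} + z_β)·√(2/n).
z-sum = 2.576 + 0.842 = 3.418.
d_min = 3.418 × √(2/146) = 3.418 × 0.1170 = 0.400.

d_min ≈ 0.40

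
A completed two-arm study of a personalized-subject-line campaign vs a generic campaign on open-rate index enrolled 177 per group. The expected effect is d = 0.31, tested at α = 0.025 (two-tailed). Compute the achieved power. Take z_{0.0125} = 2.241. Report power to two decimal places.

power ≈ 0.75

For two equal groups, power = Φ(d·√(n/2) − z_{α/2}).
d·√(n/2) = 0.31 × √(177/2) = 0.31 × 9.407 = 2.916.
z_β = 2.916 − 2.241 = 0.675.
Power = Φ(0.675) = 0.750.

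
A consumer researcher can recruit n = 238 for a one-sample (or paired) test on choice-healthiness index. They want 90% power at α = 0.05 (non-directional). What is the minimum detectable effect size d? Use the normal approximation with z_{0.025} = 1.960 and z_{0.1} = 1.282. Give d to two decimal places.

For a single sample (or paired design) of n = 238: d_min = (z_{α/2} + z_β)/√n.
z-sum = 1.960 + 1.282 = 3.242.
d_min = 3.242 / √238 = 3.242 / 15.427 = 0.210.

d_min ≈ 0.21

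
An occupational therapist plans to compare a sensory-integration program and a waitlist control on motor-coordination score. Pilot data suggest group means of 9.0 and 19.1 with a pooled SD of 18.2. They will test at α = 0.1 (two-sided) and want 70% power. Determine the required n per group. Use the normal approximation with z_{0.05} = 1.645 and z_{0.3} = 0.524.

Cohen's d = |M₁ − M₂| / SD_pooled = |9.0 − 19.1| / 18.2 = 10.1 / 18.2 = 0.555.
For two independent groups with equal n: n = 2·((z_{α/2} + z_β) / d)².
z_{α/2} + z_β = 1.645 + 0.524 = 2.169.
n = 2 × (2.169 / 0.555)² = 2 × 3.908² = 2 × 15.27 = 30.5.
Round up to the next whole participant.

n = 31 per group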